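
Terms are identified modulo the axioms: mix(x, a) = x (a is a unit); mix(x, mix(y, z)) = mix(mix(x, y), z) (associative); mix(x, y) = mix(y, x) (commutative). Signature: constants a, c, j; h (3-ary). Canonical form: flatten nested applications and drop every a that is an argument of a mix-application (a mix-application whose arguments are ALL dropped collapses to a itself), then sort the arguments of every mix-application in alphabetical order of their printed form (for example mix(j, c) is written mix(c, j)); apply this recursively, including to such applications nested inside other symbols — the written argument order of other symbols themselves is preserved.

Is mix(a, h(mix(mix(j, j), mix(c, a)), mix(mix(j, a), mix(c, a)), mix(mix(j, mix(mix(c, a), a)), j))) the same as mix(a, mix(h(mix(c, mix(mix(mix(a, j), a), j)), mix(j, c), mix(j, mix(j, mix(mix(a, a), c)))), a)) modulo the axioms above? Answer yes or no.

Left:  mix(a, h(mix(mix(j, j), mix(c, a)), mix(mix(j, a), mix(c, a)), mix(mix(j, mix(mix(c, a), a)), j)))
  Canonicalize subterm:  h(mix(mix(j, j), mix(c, a)), mix(mix(j, a), mix(c, a)), mix(mix(j, mix(mix(c, a), a)), j))  →  h(mix(c, j, j), mix(c, j), mix(c, j, j))
  Unit:  drop a
  Sort:  h(mix(c, j, j), mix(c, j), mix(c, j, j))
Right:  mix(a, mix(h(mix(c, mix(mix(mix(a, j), a), j)), mix(j, c), mix(j, mix(j, mix(mix(a, a), c)))), a))
  Merge nested applications:  mix(a, h(mix(c, mix(mix(mix(a, j), a), j)), mix(j, c), mix(j, mix(j, mix(mix(a, a), c)))), a)
  Simplify inside:  h(mix(c, mix(mix(mix(a, j), a), j)), mix(j, c), mix(j, mix(j, mix(mix(a, a), c))))  →  h(mix(c, j, j), mix(c, j), mix(c, j, j))
  Unit:  drop a (×2)
  Sort:  h(mix(c, j, j), mix(c, j), mix(c, j, j))

Answer: yes — both canonical forms are h(mix(c, j, j), mix(c, j), mix(c, j, j))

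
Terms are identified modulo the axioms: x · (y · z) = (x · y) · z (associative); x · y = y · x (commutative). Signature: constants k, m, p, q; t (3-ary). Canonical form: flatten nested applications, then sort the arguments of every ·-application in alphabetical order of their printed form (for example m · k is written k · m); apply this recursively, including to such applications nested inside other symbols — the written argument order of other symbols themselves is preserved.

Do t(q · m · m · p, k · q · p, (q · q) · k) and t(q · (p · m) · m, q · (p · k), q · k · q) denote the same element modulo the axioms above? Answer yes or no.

Answer: yes — both canonical forms are t(m · m · p · q, k · p · q, k · q · q)

Derivation:
Left:  t(q · m · m · p, k · q · p, (q · q) · k)
  Focus inside:  (q · q) · k
  Merge nested applications:  q · q · k
  Order the arguments:  k · q · q
  Rebuild:  t(m · m · p · q, k · p · q, k · q · q)
Right:  t(q · (p · m) · m, q · (p · k), q · k · q)
  Descend into:  q · (p · m) · m
  Merge nested applications:  q · p · m · m
  Order the arguments:  m · m · p · q
  Put back:  t(m · m · p · q, k · p · q, k · q · q)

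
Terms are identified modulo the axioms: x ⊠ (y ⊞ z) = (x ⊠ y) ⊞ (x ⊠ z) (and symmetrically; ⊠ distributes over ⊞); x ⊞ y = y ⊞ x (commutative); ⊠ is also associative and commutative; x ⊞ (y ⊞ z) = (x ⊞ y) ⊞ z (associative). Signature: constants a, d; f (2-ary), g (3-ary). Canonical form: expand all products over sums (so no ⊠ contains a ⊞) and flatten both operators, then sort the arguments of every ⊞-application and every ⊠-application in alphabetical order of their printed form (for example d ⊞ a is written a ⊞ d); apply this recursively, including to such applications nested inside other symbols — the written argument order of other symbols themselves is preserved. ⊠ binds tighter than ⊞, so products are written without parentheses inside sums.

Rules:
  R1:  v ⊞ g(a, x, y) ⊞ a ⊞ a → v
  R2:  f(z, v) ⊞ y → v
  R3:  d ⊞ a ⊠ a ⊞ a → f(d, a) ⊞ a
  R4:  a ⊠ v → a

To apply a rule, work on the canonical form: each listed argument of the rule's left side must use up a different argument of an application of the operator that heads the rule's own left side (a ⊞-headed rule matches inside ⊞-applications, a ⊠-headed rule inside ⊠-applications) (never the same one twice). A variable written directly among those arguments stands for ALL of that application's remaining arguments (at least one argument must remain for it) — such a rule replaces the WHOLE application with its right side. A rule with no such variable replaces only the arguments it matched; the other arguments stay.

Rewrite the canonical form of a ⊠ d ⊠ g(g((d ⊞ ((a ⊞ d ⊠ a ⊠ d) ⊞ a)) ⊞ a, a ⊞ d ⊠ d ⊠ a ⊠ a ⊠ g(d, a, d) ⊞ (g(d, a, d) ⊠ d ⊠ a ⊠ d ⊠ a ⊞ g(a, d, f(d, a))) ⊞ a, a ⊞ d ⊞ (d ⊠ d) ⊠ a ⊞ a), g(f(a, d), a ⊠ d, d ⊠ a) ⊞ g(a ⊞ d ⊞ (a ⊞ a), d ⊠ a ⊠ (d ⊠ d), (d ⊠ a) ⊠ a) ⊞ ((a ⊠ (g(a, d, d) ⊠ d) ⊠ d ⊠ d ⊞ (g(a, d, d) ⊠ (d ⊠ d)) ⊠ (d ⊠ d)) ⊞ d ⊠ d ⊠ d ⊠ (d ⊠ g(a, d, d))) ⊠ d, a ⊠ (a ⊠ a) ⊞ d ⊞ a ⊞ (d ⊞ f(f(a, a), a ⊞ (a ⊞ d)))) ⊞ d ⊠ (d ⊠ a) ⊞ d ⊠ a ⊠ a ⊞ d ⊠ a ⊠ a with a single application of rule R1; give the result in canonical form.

Answer: a ⊠ a ⊠ d ⊞ a ⊠ a ⊠ d ⊞ a ⊠ d ⊠ d ⊞ a ⊠ d ⊠ g(g(a ⊞ a ⊞ a ⊞ a ⊠ d ⊠ d ⊞ d, a ⊠ a ⊠ d ⊠ d ⊠ g(d, a, d) ⊞ a ⊠ a ⊠ d ⊠ d ⊠ g(d, a, d), a ⊞ a ⊞ a ⊠ d ⊠ d ⊞ d), a ⊠ d ⊠ d ⊠ d ⊠ d ⊠ g(a, d, d) ⊞ d ⊠ d ⊠ d ⊠ d ⊠ d ⊠ g(a, d, d) ⊞ d ⊠ d ⊠ d ⊠ d ⊠ d ⊠ g(a, d, d) ⊞ g(a ⊞ a ⊞ a ⊞ d, a ⊠ d ⊠ d ⊠ d, a ⊠ a ⊠ d) ⊞ g(f(a, d), a ⊠ d, a ⊠ d), a ⊞ a ⊠ a ⊠ a ⊞ d ⊞ d ⊞ f(f(a, a), a ⊞ a ⊞ d))

Derivation:
Canonical form:  a ⊠ a ⊠ d ⊞ a ⊠ a ⊠ d ⊞ a ⊠ d ⊠ d ⊞ a ⊠ d ⊠ g(g(a ⊞ a ⊞ a ⊞ a ⊠ d ⊠ d ⊞ d, a ⊞ a ⊞ a ⊠ a ⊠ d ⊠ d ⊠ g(d, a, d) ⊞ a ⊠ a ⊠ d ⊠ d ⊠ g(d, a, d) ⊞ g(a, d, f(d, a)), a ⊞ a ⊞ a ⊠ d ⊠ d ⊞ d), a ⊠ d ⊠ d ⊠ d ⊠ d ⊠ g(a, d, d) ⊞ d ⊠ d ⊠ d ⊠ d ⊠ d ⊠ g(a, d, d) ⊞ d ⊠ d ⊠ d ⊠ d ⊠ d ⊠ g(a, d, d) ⊞ g(a ⊞ a ⊞ a ⊞ d, a ⊠ d ⊠ d ⊠ d, a ⊠ a ⊠ d) ⊞ g(f(a, d), a ⊠ d, a ⊠ d), a ⊞ a ⊠ a ⊠ a ⊞ d ⊞ d ⊞ f(f(a, a), a ⊞ a ⊞ d))
Match R1:  consume a, a, g(a, d, f(d, a));  v := a ⊠ a ⊠ d ⊠ d ⊠ g(d, a, d) ⊞ a ⊠ a ⊠ d ⊠ d ⊠ g(d, a, d), x := d, y := f(d, a)
Every leftover argument binds to the variable; the entire application is replaced.
New term:  a ⊠ a ⊠ d ⊞ a ⊠ a ⊠ d ⊞ a ⊠ d ⊠ d ⊞ a ⊠ d ⊠ g(g(a ⊞ a ⊞ a ⊞ a ⊠ d ⊠ d ⊞ d, a ⊠ a ⊠ d ⊠ d ⊠ g(d, a, d) ⊞ a ⊠ a ⊠ d ⊠ d ⊠ g(d, a, d), a ⊞ a ⊞ a ⊠ d ⊠ d ⊞ d), a ⊠ d ⊠ d ⊠ d ⊠ d ⊠ g(a, d, d) ⊞ d ⊠ d ⊠ d ⊠ d ⊠ d ⊠ g(a, d, d) ⊞ d ⊠ d ⊠ d ⊠ d ⊠ d ⊠ g(a, d, d) ⊞ g(a ⊞ a ⊞ a ⊞ d, a ⊠ d ⊠ d ⊠ d, a ⊠ a ⊠ d) ⊞ g(f(a, d), a ⊠ d, a ⊠ d), a ⊞ a ⊠ a ⊠ a ⊞ d ⊞ d ⊞ f(f(a, a), a ⊞ a ⊞ d))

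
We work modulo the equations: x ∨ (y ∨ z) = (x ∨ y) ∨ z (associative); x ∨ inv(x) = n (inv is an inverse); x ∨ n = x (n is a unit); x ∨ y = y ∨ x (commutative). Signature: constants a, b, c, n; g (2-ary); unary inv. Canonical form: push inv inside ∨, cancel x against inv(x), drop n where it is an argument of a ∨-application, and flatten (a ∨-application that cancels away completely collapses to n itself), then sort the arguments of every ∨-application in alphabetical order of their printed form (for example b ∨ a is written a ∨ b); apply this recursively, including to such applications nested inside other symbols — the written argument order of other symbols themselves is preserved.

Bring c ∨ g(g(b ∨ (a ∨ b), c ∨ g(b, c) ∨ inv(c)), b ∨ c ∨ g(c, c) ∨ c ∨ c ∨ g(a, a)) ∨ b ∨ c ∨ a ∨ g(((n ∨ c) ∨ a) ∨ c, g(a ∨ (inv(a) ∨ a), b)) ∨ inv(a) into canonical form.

Answer: b ∨ c ∨ c ∨ g(a ∨ c ∨ c, g(a, b)) ∨ g(g(a ∨ b ∨ b, g(b, c)), b ∨ c ∨ c ∨ c ∨ g(a, a) ∨ g(c, c))

Derivation:
Cancel inverse pairs:  a cancels
Combine occurrences:  c ∨ c ∨ g(g(a ∨ b ∨ b, g(b, c)), b ∨ c ∨ c ∨ c ∨ g(a, a) ∨ g(c, c)) ∨ b ∨ g(a ∨ c ∨ c, g(a, b))
Order the arguments:  b ∨ c ∨ c ∨ g(a ∨ c ∨ c, g(a, b)) ∨ g(g(a ∨ b ∨ b, g(b, c)), b ∨ c ∨ c ∨ c ∨ g(a, a) ∨ g(c, c))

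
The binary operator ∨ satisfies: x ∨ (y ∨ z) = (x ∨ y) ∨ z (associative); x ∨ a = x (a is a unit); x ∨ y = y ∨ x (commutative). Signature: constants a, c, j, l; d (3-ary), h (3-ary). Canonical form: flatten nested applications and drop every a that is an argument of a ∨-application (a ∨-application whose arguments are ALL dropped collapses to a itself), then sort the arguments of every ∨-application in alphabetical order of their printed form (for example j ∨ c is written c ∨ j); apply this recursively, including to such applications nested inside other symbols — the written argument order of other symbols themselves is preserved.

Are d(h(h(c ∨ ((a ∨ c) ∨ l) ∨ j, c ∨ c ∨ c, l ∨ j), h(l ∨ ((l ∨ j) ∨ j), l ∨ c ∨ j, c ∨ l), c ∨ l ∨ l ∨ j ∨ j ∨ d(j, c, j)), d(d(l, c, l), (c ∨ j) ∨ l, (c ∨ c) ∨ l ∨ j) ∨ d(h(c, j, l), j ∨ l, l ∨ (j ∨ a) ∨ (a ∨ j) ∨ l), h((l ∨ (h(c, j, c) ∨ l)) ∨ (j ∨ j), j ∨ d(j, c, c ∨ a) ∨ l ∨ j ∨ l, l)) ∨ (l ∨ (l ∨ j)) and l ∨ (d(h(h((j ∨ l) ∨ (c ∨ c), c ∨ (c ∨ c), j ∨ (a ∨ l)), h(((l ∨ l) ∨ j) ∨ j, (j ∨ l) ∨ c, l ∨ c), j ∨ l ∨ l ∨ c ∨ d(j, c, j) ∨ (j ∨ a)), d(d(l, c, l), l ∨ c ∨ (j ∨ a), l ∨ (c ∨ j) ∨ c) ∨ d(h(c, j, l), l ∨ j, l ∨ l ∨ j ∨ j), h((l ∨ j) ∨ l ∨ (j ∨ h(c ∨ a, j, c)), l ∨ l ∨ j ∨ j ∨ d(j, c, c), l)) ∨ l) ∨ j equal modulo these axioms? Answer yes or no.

Left:  d(h(h(c ∨ ((a ∨ c) ∨ l) ∨ j, c ∨ c ∨ c, l ∨ j), h(l ∨ ((l ∨ j) ∨ j), l ∨ c ∨ j, c ∨ l), c ∨ l ∨ l ∨ j ∨ j ∨ d(j, c, j)), d(d(l, c, l), (c ∨ j) ∨ l, (c ∨ c) ∨ l ∨ j) ∨ d(h(c, j, l), j ∨ l, l ∨ (j ∨ a) ∨ (a ∨ j) ∨ l), h((l ∨ (h(c, j, c) ∨ l)) ∨ (j ∨ j), j ∨ d(j, c, c ∨ a) ∨ l ∨ j ∨ l, l)) ∨ (l ∨ (l ∨ j))
  Un-nest:  d(h(h(c ∨ ((a ∨ c) ∨ l) ∨ j, c ∨ c ∨ c, l ∨ j), h(l ∨ ((l ∨ j) ∨ j), l ∨ c ∨ j, c ∨ l), c ∨ l ∨ l ∨ j ∨ j ∨ d(j, c, j)), d(d(l, c, l), (c ∨ j) ∨ l, (c ∨ c) ∨ l ∨ j) ∨ d(h(c, j, l), j ∨ l, l ∨ (j ∨ a) ∨ (a ∨ j) ∨ l), h((l ∨ (h(c, j, c) ∨ l)) ∨ (j ∨ j), j ∨ d(j, c, c ∨ a) ∨ l ∨ j ∨ l, l)) ∨ l ∨ l ∨ j
  Simplify inside:  d(h(h(c ∨ ((a ∨ c) ∨ l) ∨ j, c ∨ c ∨ c, l ∨ j), h(l ∨ ((l ∨ j) ∨ j), l ∨ c ∨ j, c ∨ l), c ∨ l ∨ l ∨ j ∨ j ∨ d(j, c, j)), d(d(l, c, l), (c ∨ j) ∨ l, (c ∨ c) ∨ l ∨ j) ∨ d(h(c, j, l), j ∨ l, l ∨ (j ∨ a) ∨ (a ∨ j) ∨ l), h((l ∨ (h(c, j, c) ∨ l)) ∨ (j ∨ j), j ∨ d(j, c, c ∨ a) ∨ l ∨ j ∨ l, l))  →  d(h(h(c ∨ c ∨ j ∨ l, c ∨ c ∨ c, j ∨ l), h(j ∨ j ∨ l ∨ l, c ∨ j ∨ l, c ∨ l), c ∨ d(j, c, j) ∨ j ∨ j ∨ l ∨ l), d(d(l, c, l), c ∨ j ∨ l, c ∨ c ∨ j ∨ l) ∨ d(h(c, j, l), j ∨ l, j ∨ j ∨ l ∨ l), h(h(c, j, c) ∨ j ∨ j ∨ l ∨ l, d(j, c, c) ∨ j ∨ j ∨ l ∨ l, l))
  Sort:  d(h(h(c ∨ c ∨ j ∨ l, c ∨ c ∨ c, j ∨ l), h(j ∨ j ∨ l ∨ l, c ∨ j ∨ l, c ∨ l), c ∨ d(j, c, j) ∨ j ∨ j ∨ l ∨ l), d(d(l, c, l), c ∨ j ∨ l, c ∨ c ∨ j ∨ l) ∨ d(h(c, j, l), j ∨ l, j ∨ j ∨ l ∨ l), h(h(c, j, c) ∨ j ∨ j ∨ l ∨ l, d(j, c, c) ∨ j ∨ j ∨ l ∨ l, l)) ∨ j ∨ l ∨ l
Right:  l ∨ (d(h(h((j ∨ l) ∨ (c ∨ c), c ∨ (c ∨ c), j ∨ (a ∨ l)), h(((l ∨ l) ∨ j) ∨ j, (j ∨ l) ∨ c, l ∨ c), j ∨ l ∨ l ∨ c ∨ d(j, c, j) ∨ (j ∨ a)), d(d(l, c, l), l ∨ c ∨ (j ∨ a), l ∨ (c ∨ j) ∨ c) ∨ d(h(c, j, l), l ∨ j, l ∨ l ∨ j ∨ j), h((l ∨ j) ∨ l ∨ (j ∨ h(c ∨ a, j, c)), l ∨ l ∨ j ∨ j ∨ d(j, c, c), l)) ∨ l) ∨ j
  Flatten:  l ∨ d(h(h((j ∨ l) ∨ (c ∨ c), c ∨ (c ∨ c), j ∨ (a ∨ l)), h(((l ∨ l) ∨ j) ∨ j, (j ∨ l) ∨ c, l ∨ c), j ∨ l ∨ l ∨ c ∨ d(j, c, j) ∨ (j ∨ a)), d(d(l, c, l), l ∨ c ∨ (j ∨ a), l ∨ (c ∨ j) ∨ c) ∨ d(h(c, j, l), l ∨ j, l ∨ l ∨ j ∨ j), h((l ∨ j) ∨ l ∨ (j ∨ h(c ∨ a, j, c)), l ∨ l ∨ j ∨ j ∨ d(j, c, c), l)) ∨ l ∨ j
  Simplify inside:  d(h(h((j ∨ l) ∨ (c ∨ c), c ∨ (c ∨ c), j ∨ (a ∨ l)), h(((l ∨ l) ∨ j) ∨ j, (j ∨ l) ∨ c, l ∨ c), j ∨ l ∨ l ∨ c ∨ d(j, c, j) ∨ (j ∨ a)), d(d(l, c, l), l ∨ c ∨ (j ∨ a), l ∨ (c ∨ j) ∨ c) ∨ d(h(c, j, l), l ∨ j, l ∨ l ∨ j ∨ j), h((l ∨ j) ∨ l ∨ (j ∨ h(c ∨ a, j, c)), l ∨ l ∨ j ∨ j ∨ d(j, c, c), l))  →  d(h(h(c ∨ c ∨ j ∨ l, c ∨ c ∨ c, j ∨ l), h(j ∨ j ∨ l ∨ l, c ∨ j ∨ l, c ∨ l), c ∨ d(j, c, j) ∨ j ∨ j ∨ l ∨ l), d(d(l, c, l), c ∨ j ∨ l, c ∨ c ∨ j ∨ l) ∨ d(h(c, j, l), j ∨ l, j ∨ j ∨ l ∨ l), h(h(c, j, c) ∨ j ∨ j ∨ l ∨ l, d(j, c, c) ∨ j ∨ j ∨ l ∨ l, l))
  Sort arguments:  d(h(h(c ∨ c ∨ j ∨ l, c ∨ c ∨ c, j ∨ l), h(j ∨ j ∨ l ∨ l, c ∨ j ∨ l, c ∨ l), c ∨ d(j, c, j) ∨ j ∨ j ∨ l ∨ l), d(d(l, c, l), c ∨ j ∨ l, c ∨ c ∨ j ∨ l) ∨ d(h(c, j, l), j ∨ l, j ∨ j ∨ l ∨ l), h(h(c, j, c) ∨ j ∨ j ∨ l ∨ l, d(j, c, c) ∨ j ∨ j ∨ l ∨ l, l)) ∨ j ∨ l ∨ l

Answer: yes — both canonical forms are d(h(h(c ∨ c ∨ j ∨ l, c ∨ c ∨ c, j ∨ l), h(j ∨ j ∨ l ∨ l, c ∨ j ∨ l, c ∨ l), c ∨ d(j, c, j) ∨ j ∨ j ∨ l ∨ l), d(d(l, c, l), c ∨ j ∨ l, c ∨ c ∨ j ∨ l) ∨ d(h(c, j, l), j ∨ l, j ∨ j ∨ l ∨ l), h(h(c, j, c) ∨ j ∨ j ∨ l ∨ l, d(j, c, c) ∨ j ∨ j ∨ l ∨ l, l)) ∨ j ∨ l ∨ l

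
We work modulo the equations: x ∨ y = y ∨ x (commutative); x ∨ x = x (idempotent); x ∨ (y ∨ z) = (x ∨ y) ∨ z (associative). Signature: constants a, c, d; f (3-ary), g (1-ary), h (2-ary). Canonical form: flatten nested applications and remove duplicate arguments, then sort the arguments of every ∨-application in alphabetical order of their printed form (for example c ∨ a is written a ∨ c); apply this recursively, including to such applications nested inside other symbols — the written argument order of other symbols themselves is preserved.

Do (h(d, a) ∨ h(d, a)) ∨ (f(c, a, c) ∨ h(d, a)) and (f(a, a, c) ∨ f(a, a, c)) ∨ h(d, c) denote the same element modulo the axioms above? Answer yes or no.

Left:  (h(d, a) ∨ h(d, a)) ∨ (f(c, a, c) ∨ h(d, a))
  Merge nested applications:  h(d, a) ∨ h(d, a) ∨ f(c, a, c) ∨ h(d, a)
  Drop duplicates:  drop duplicate h(d, a), h(d, a)
  Sort arguments:  f(c, a, c) ∨ h(d, a)
Right:  (f(a, a, c) ∨ f(a, a, c)) ∨ h(d, c)
  Flatten:  f(a, a, c) ∨ f(a, a, c) ∨ h(d, c)
  Idempotence:  drop duplicate f(a, a, c)
  Sort:  f(a, a, c) ∨ h(d, c)

Answer: no — f(c, a, c) ∨ h(d, a) vs f(a, a, c) ∨ h(d, c)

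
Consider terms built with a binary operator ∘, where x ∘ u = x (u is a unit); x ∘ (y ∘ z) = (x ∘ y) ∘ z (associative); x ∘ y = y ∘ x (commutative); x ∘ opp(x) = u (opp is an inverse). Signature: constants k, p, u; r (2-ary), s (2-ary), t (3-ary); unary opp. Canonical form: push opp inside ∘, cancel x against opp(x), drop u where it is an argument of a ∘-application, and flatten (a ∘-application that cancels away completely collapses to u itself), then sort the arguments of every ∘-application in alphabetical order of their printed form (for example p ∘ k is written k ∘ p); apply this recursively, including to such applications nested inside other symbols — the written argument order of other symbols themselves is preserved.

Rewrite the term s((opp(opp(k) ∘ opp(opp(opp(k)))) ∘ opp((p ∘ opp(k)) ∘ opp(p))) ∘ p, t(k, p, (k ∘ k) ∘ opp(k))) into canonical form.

Work inside:  (opp(opp(k) ∘ opp(opp(opp(k)))) ∘ opp((p ∘ opp(k)) ∘ opp(p))) ∘ p
Push opp inside:  distribute opp over ∘ and collapse double opp
Collect terms:  k ∘ k ∘ k ∘ p
Rebuild:  s(k ∘ k ∘ k ∘ p, t(k, p, k))

Answer: s(k ∘ k ∘ k ∘ p, t(k, p, k))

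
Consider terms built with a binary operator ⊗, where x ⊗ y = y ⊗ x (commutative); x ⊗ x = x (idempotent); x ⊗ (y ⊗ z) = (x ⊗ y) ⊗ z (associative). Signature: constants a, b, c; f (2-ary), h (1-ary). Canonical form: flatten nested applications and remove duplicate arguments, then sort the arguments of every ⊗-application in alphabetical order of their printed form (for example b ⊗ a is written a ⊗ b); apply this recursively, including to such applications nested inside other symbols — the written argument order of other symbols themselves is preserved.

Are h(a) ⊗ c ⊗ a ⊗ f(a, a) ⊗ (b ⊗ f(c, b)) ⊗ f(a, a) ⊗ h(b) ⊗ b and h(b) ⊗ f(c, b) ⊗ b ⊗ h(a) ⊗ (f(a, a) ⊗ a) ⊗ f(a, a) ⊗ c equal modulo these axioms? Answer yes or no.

Answer: yes — both canonical forms are a ⊗ b ⊗ c ⊗ f(a, a) ⊗ f(c, b) ⊗ h(a) ⊗ h(b)

Derivation:
Left:  h(a) ⊗ c ⊗ a ⊗ f(a, a) ⊗ (b ⊗ f(c, b)) ⊗ f(a, a) ⊗ h(b) ⊗ b
  Un-nest:  h(a) ⊗ c ⊗ a ⊗ f(a, a) ⊗ b ⊗ f(c, b) ⊗ f(a, a) ⊗ h(b) ⊗ b
  Deduplicate:  drop duplicate f(a, a), b
  Sort:  a ⊗ b ⊗ c ⊗ f(a, a) ⊗ f(c, b) ⊗ h(a) ⊗ h(b)
Right:  h(b) ⊗ f(c, b) ⊗ b ⊗ h(a) ⊗ (f(a, a) ⊗ a) ⊗ f(a, a) ⊗ c
  Merge nested applications:  h(b) ⊗ f(c, b) ⊗ b ⊗ h(a) ⊗ f(a, a) ⊗ a ⊗ f(a, a) ⊗ c
  Deduplicate:  drop duplicate f(a, a)
  Order the arguments:  a ⊗ b ⊗ c ⊗ f(a, a) ⊗ f(c, b) ⊗ h(a) ⊗ h(b)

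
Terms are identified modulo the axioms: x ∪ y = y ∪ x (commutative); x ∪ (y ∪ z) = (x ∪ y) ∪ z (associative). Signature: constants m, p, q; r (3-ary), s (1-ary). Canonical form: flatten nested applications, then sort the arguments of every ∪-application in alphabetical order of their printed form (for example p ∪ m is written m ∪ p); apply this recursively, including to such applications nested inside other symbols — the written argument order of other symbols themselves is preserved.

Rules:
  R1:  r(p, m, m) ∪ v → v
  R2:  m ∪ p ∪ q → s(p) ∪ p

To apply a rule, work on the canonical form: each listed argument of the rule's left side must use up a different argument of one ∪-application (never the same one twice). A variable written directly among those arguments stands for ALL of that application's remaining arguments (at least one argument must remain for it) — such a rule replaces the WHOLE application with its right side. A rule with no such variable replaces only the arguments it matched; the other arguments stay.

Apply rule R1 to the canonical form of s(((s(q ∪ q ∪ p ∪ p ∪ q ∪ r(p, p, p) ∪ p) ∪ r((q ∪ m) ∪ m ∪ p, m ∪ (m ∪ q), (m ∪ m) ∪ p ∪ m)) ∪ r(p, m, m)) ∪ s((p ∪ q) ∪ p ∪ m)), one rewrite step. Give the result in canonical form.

Answer: s(r(m ∪ m ∪ p ∪ q, m ∪ m ∪ q, m ∪ m ∪ m ∪ p) ∪ s(m ∪ p ∪ p ∪ q) ∪ s(p ∪ p ∪ p ∪ q ∪ q ∪ q ∪ r(p, p, p)))

Derivation:
Canonical form:  s(r(m ∪ m ∪ p ∪ q, m ∪ m ∪ q, m ∪ m ∪ m ∪ p) ∪ r(p, m, m) ∪ s(m ∪ p ∪ p ∪ q) ∪ s(p ∪ p ∪ p ∪ q ∪ q ∪ q ∪ r(p, p, p)))
Match R1:  consume r(p, m, m);  v := r(m ∪ m ∪ p ∪ q, m ∪ m ∪ q, m ∪ m ∪ m ∪ p) ∪ s(m ∪ p ∪ p ∪ q) ∪ s(p ∪ p ∪ p ∪ q ∪ q ∪ q ∪ r(p, p, p))
The variable takes the whole remainder — replace the entire application.
Giving:  s(r(m ∪ m ∪ p ∪ q, m ∪ m ∪ q, m ∪ m ∪ m ∪ p) ∪ s(m ∪ p ∪ p ∪ q) ∪ s(p ∪ p ∪ p ∪ q ∪ q ∪ q ∪ r(p, p, p)))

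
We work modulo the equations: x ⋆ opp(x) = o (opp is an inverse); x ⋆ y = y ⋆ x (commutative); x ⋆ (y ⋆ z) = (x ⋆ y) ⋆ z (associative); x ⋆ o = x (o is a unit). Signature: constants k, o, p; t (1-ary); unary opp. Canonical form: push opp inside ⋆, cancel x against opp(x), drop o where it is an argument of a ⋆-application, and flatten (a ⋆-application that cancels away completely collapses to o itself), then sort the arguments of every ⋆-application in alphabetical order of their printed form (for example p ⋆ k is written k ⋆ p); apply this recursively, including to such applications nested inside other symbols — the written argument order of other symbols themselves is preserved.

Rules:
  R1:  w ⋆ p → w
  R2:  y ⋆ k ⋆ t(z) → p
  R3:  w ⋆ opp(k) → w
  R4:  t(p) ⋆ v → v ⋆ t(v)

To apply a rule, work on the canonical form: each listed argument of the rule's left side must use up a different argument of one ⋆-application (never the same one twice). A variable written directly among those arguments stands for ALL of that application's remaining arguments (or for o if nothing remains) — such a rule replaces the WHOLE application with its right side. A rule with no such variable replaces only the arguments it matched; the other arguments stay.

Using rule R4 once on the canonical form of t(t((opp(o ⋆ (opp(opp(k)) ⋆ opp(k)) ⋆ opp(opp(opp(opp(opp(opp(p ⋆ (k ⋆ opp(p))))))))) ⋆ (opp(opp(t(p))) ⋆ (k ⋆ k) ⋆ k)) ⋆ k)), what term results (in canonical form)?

Answer: t(t(k ⋆ k ⋆ k ⋆ t(k ⋆ k ⋆ k)))

Derivation:
Canonical form:  t(t(k ⋆ k ⋆ k ⋆ t(p)))
R4 matches:  uses t(p);  v := k ⋆ k ⋆ k
Every leftover argument binds to the variable; the entire application is replaced.
Result:  t(t(k ⋆ k ⋆ k ⋆ t(k ⋆ k ⋆ k)))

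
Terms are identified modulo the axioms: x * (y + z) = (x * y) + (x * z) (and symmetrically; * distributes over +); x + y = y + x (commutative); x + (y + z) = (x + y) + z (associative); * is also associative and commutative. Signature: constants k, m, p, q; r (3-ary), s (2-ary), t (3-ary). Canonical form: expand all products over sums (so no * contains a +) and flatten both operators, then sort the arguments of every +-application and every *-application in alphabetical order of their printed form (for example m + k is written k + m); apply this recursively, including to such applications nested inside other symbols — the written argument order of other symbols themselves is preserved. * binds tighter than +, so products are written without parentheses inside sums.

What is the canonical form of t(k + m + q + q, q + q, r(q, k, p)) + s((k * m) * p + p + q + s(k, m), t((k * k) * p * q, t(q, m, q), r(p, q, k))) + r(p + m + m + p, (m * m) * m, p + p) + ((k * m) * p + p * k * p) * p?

Answer: k * m * p * p + k * p * p * p + r(m + m + p + p, m * m * m, p + p) + s(k * m * p + p + q + s(k, m), t(k * k * p * q, t(q, m, q), r(p, q, k))) + t(k + m + q + q, q + q, r(q, k, p))

Derivation:
Expand products over sums:  t(k + m + q + q, q + q, r(q, k, p)) + s(k * m * p + p + q + s(k, m), t(k * k * p * q, t(q, m, q), r(p, q, k))) + r(m + m + p + p, m * m * m, p + p) + k * m * p * p + k * p * p * p
Sort:  k * m * p * p + k * p * p * p + r(m + m + p + p, m * m * m, p + p) + s(k * m * p + p + q + s(k, m), t(k * k * p * q, t(q, m, q), r(p, q, k))) + t(k + m + q + q, q + q, r(q, k, p))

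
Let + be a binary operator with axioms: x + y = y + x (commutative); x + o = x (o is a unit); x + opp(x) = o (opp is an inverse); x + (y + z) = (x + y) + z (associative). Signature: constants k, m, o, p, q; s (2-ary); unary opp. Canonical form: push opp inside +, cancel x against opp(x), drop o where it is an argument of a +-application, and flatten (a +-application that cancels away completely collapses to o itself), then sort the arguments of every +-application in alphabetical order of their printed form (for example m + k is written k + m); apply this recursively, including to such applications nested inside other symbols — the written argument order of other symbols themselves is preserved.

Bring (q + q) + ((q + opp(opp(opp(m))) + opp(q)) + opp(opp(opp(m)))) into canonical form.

Push opp inside:  distribute opp over + and collapse double opp
Collect:  q + q + opp(m) + opp(m)
Sort:  opp(m) + opp(m) + q + q

Answer: opp(m) + opp(m) + q + q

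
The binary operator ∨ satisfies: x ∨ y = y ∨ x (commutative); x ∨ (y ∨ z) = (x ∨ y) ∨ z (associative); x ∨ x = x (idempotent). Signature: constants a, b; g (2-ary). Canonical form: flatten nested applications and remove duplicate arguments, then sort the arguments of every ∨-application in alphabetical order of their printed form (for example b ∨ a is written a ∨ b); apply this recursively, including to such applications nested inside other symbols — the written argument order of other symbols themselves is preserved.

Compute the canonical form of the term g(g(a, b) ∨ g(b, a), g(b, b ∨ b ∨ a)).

Focus inside:  b ∨ b ∨ a
Idempotence:  drop duplicate b
Sort arguments:  a ∨ b
Rebuild:  g(g(a, b) ∨ g(b, a), g(b, a ∨ b))

Answer: g(g(a, b) ∨ g(b, a), g(b, a ∨ b))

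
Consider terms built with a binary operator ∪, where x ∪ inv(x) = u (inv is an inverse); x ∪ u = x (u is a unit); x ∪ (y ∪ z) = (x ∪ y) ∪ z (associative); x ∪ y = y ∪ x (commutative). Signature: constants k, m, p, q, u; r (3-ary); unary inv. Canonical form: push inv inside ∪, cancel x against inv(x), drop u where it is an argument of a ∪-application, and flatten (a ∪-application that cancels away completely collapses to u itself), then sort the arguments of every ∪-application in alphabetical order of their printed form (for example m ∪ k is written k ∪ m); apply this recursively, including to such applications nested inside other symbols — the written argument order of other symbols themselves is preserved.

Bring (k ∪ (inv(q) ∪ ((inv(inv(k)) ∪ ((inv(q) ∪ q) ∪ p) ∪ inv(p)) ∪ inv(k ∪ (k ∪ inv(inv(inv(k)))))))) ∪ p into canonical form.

Answer: inv(q) ∪ k ∪ p

Derivation:
Push inv inside:  distribute inv over ∪ and collapse double inv
Collect:  k ∪ inv(q) ∪ p
Sort arguments:  inv(q) ∪ k ∪ p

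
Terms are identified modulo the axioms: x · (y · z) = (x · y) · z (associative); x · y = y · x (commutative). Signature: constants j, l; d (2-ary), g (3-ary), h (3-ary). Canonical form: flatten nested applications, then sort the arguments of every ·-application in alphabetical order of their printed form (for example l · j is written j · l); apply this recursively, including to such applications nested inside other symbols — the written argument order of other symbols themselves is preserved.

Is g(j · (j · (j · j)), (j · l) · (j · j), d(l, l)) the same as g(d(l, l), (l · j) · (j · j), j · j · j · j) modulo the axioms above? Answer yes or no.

Answer: no — g(j · j · j · j, j · j · j · l, d(l, l)) vs g(d(l, l), j · j · j · l, j · j · j · j)

Derivation:
Left:  g(j · (j · (j · j)), (j · l) · (j · j), d(l, l))
  Descend into:  (j · l) · (j · j)
  Un-nest:  j · l · j · j
  Order the arguments:  j · j · j · l
  Reassemble:  g(j · j · j · j, j · j · j · l, d(l, l))
Right:  g(d(l, l), (l · j) · (j · j), j · j · j · j)
  Work inside:  (l · j) · (j · j)
  Flatten:  l · j · j · j
  Order the arguments:  j · j · j · l
  Put back:  g(d(l, l), j · j · j · l, j · j · j · j)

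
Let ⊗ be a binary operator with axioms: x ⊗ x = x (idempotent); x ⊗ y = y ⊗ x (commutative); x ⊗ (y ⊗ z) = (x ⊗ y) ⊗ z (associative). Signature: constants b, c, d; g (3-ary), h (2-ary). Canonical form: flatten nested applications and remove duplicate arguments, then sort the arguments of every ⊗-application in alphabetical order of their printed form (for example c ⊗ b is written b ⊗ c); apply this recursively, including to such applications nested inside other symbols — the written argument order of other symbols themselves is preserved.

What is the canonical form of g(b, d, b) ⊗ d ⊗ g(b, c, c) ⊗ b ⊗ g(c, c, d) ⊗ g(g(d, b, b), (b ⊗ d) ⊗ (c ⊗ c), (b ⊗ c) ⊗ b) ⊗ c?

Simplify inside:  g(g(d, b, b), (b ⊗ d) ⊗ (c ⊗ c), (b ⊗ c) ⊗ b)  →  g(g(d, b, b), b ⊗ c ⊗ d, b ⊗ c)
Sort arguments:  b ⊗ c ⊗ d ⊗ g(b, c, c) ⊗ g(b, d, b) ⊗ g(c, c, d) ⊗ g(g(d, b, b), b ⊗ c ⊗ d, b ⊗ c)

Answer: b ⊗ c ⊗ d ⊗ g(b, c, c) ⊗ g(b, d, b) ⊗ g(c, c, d) ⊗ g(g(d, b, b), b ⊗ c ⊗ d, b ⊗ c)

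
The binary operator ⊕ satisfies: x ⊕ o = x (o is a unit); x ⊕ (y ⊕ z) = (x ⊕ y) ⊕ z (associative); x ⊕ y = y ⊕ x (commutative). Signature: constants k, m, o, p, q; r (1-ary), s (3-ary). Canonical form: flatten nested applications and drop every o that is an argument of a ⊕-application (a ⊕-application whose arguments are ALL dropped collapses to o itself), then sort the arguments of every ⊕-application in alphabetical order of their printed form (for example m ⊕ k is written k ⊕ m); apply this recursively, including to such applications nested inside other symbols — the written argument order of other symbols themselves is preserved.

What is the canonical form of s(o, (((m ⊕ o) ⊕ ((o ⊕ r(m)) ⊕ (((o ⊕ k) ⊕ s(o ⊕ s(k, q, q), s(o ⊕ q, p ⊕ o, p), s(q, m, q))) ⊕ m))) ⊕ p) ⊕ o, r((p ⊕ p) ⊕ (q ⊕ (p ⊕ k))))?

Answer: s(o, k ⊕ m ⊕ m ⊕ p ⊕ r(m) ⊕ s(s(k, q, q), s(q, p, p), s(q, m, q)), r(k ⊕ p ⊕ p ⊕ p ⊕ q))

Derivation:
Work inside:  (((m ⊕ o) ⊕ ((o ⊕ r(m)) ⊕ (((o ⊕ k) ⊕ s(o ⊕ s(k, q, q), s(o ⊕ q, p ⊕ o, p), s(q, m, q))) ⊕ m))) ⊕ p) ⊕ o
Un-nest:  m ⊕ o ⊕ o ⊕ r(m) ⊕ o ⊕ k ⊕ s(o ⊕ s(k, q, q), s(o ⊕ q, p ⊕ o, p), s(q, m, q)) ⊕ m ⊕ p ⊕ o
Inside:  s(o ⊕ s(k, q, q), s(o ⊕ q, p ⊕ o, p), s(q, m, q))  →  s(s(k, q, q), s(q, p, p), s(q, m, q))
Drop the unit:  drop o (×4)
Sort arguments:  k ⊕ m ⊕ m ⊕ p ⊕ r(m) ⊕ s(s(k, q, q), s(q, p, p), s(q, m, q))
Reassemble:  s(o, k ⊕ m ⊕ m ⊕ p ⊕ r(m) ⊕ s(s(k, q, q), s(q, p, p), s(q, m, q)), r(k ⊕ p ⊕ p ⊕ p ⊕ q))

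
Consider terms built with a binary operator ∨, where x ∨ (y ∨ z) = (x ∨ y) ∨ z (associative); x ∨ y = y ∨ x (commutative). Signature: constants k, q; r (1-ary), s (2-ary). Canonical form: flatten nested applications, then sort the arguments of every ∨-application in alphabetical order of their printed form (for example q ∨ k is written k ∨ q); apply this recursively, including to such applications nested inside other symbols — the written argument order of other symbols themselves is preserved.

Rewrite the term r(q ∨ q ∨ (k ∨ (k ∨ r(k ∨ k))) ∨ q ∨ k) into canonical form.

Answer: r(k ∨ k ∨ k ∨ q ∨ q ∨ q ∨ r(k ∨ k))

Derivation:
Descend into:  q ∨ q ∨ (k ∨ (k ∨ r(k ∨ k))) ∨ q ∨ k
Flatten:  q ∨ q ∨ k ∨ k ∨ r(k ∨ k) ∨ q ∨ k
Sort:  k ∨ k ∨ k ∨ q ∨ q ∨ q ∨ r(k ∨ k)
Put back:  r(k ∨ k ∨ k ∨ q ∨ q ∨ q ∨ r(k ∨ k))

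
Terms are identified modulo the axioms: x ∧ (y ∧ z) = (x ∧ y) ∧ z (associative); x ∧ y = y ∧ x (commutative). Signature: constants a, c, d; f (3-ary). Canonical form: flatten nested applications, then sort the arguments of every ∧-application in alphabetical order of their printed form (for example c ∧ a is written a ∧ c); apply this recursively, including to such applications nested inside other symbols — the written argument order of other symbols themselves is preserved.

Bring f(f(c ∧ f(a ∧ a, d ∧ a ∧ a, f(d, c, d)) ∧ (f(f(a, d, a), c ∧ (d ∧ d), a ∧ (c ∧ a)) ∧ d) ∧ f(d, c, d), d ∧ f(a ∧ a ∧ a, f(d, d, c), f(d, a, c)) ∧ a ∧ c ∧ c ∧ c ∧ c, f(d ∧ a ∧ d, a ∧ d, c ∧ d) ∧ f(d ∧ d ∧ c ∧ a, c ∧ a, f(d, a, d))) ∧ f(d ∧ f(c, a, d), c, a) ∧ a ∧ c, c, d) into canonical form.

Focus inside:  f(c ∧ f(a ∧ a, d ∧ a ∧ a, f(d, c, d)) ∧ (f(f(a, d, a), c ∧ (d ∧ d), a ∧ (c ∧ a)) ∧ d) ∧ f(d, c, d), d ∧ f(a ∧ a ∧ a, f(d, d, c), f(d, a, c)) ∧ a ∧ c ∧ c ∧ c ∧ c, f(d ∧ a ∧ d, a ∧ d, c ∧ d) ∧ f(d ∧ d ∧ c ∧ a, c ∧ a, f(d, a, d))) ∧ f(d ∧ f(c, a, d), c, a) ∧ a ∧ c
Simplify inside:  f(c ∧ f(a ∧ a, d ∧ a ∧ a, f(d, c, d)) ∧ (f(f(a, d, a), c ∧ (d ∧ d), a ∧ (c ∧ a)) ∧ d) ∧ f(d, c, d), d ∧ f(a ∧ a ∧ a, f(d, d, c), f(d, a, c)) ∧ a ∧ c ∧ c ∧ c ∧ c, f(d ∧ a ∧ d, a ∧ d, c ∧ d) ∧ f(d ∧ d ∧ c ∧ a, c ∧ a, f(d, a, d)))  →  f(c ∧ d ∧ f(a ∧ a, a ∧ a ∧ d, f(d, c, d)) ∧ f(d, c, d) ∧ f(f(a, d, a), c ∧ d ∧ d, a ∧ a ∧ c), a ∧ c ∧ c ∧ c ∧ c ∧ d ∧ f(a ∧ a ∧ a, f(d, d, c), f(d, a, c)), f(a ∧ c ∧ d ∧ d, a ∧ c, f(d, a, d)) ∧ f(a ∧ d ∧ d, a ∧ d, c ∧ d))
Sort:  a ∧ c ∧ f(c ∧ d ∧ f(a ∧ a, a ∧ a ∧ d, f(d, c, d)) ∧ f(d, c, d) ∧ f(f(a, d, a), c ∧ d ∧ d, a ∧ a ∧ c), a ∧ c ∧ c ∧ c ∧ c ∧ d ∧ f(a ∧ a ∧ a, f(d, d, c), f(d, a, c)), f(a ∧ c ∧ d ∧ d, a ∧ c, f(d, a, d)) ∧ f(a ∧ d ∧ d, a ∧ d, c ∧ d)) ∧ f(d ∧ f(c, a, d), c, a)
Put back:  f(a ∧ c ∧ f(c ∧ d ∧ f(a ∧ a, a ∧ a ∧ d, f(d, c, d)) ∧ f(d, c, d) ∧ f(f(a, d, a), c ∧ d ∧ d, a ∧ a ∧ c), a ∧ c ∧ c ∧ c ∧ c ∧ d ∧ f(a ∧ a ∧ a, f(d, d, c), f(d, a, c)), f(a ∧ c ∧ d ∧ d, a ∧ c, f(d, a, d)) ∧ f(a ∧ d ∧ d, a ∧ d, c ∧ d)) ∧ f(d ∧ f(c, a, d), c, a), c, d)

Answer: f(a ∧ c ∧ f(c ∧ d ∧ f(a ∧ a, a ∧ a ∧ d, f(d, c, d)) ∧ f(d, c, d) ∧ f(f(a, d, a), c ∧ d ∧ d, a ∧ a ∧ c), a ∧ c ∧ c ∧ c ∧ c ∧ d ∧ f(a ∧ a ∧ a, f(d, d, c), f(d, a, c)), f(a ∧ c ∧ d ∧ d, a ∧ c, f(d, a, d)) ∧ f(a ∧ d ∧ d, a ∧ d, c ∧ d)) ∧ f(d ∧ f(c, a, d), c, a), c, d)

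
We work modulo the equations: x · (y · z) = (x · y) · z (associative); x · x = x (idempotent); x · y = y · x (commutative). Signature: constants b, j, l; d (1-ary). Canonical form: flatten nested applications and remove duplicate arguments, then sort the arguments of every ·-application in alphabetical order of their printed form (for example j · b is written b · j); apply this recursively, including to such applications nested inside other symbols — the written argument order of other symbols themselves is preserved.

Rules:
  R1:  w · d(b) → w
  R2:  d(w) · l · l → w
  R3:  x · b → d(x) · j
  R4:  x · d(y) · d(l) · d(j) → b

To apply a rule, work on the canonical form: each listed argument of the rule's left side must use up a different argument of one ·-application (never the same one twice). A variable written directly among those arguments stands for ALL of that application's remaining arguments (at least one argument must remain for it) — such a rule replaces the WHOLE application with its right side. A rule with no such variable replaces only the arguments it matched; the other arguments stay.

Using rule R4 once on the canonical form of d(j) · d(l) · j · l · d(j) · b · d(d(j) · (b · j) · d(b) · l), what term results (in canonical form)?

Answer: b

Derivation:
Canonical form:  b · d(b · d(b) · d(j) · j · l) · d(j) · d(l) · j · l
Apply R4:  consuming d(b · d(b) · d(j) · j · l), d(j), d(l);  x := b · j · l, y := b · d(b) · d(j) · j · l
The variable takes the whole remainder — replace the entire application.
New term:  b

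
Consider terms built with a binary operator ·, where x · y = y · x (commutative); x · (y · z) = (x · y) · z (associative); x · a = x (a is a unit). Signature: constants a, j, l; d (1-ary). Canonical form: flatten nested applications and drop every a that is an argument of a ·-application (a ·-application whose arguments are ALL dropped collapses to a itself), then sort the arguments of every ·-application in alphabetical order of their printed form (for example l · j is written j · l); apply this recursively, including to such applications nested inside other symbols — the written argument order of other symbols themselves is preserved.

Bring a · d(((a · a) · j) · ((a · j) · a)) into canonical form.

Answer: d(j · j)

Derivation:
Simplify inside:  d(((a · a) · j) · ((a · j) · a))  →  d(j · j)
Unit:  drop a
Order the arguments:  d(j · j)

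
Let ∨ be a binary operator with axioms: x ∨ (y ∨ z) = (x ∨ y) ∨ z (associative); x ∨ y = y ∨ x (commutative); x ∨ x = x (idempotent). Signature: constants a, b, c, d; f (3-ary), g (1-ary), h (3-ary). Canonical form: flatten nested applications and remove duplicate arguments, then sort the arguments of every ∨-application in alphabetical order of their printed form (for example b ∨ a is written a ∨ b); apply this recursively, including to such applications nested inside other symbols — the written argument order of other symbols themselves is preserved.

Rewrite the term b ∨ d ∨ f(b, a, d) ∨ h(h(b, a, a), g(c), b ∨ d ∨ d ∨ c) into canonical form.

Answer: b ∨ d ∨ f(b, a, d) ∨ h(h(b, a, a), g(c), b ∨ c ∨ d)

Derivation:
Simplify inside:  h(h(b, a, a), g(c), b ∨ d ∨ d ∨ c)  →  h(h(b, a, a), g(c), b ∨ c ∨ d)
Sort arguments:  b ∨ d ∨ f(b, a, d) ∨ h(h(b, a, a), g(c), b ∨ c ∨ d)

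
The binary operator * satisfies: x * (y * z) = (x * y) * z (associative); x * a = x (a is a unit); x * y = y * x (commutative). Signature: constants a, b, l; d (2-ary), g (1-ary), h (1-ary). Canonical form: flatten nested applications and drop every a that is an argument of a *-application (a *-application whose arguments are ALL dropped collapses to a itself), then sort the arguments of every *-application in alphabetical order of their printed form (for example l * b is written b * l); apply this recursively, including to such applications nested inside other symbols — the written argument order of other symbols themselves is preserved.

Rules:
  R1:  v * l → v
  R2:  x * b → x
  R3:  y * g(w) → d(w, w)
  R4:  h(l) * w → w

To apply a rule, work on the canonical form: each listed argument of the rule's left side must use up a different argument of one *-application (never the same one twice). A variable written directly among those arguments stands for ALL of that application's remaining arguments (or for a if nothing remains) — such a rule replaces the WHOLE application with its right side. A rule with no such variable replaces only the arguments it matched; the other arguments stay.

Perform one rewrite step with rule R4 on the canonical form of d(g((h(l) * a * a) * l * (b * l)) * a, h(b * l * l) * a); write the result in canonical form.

Answer: d(g(b * l * l), h(b * l * l))

Derivation:
Canonical form:  d(g(b * h(l) * l * l), h(b * l * l))
R4 matches:  uses h(l);  w := b * l * l
Every leftover argument binds to the variable; the entire application is replaced.
Giving:  d(g(b * l * l), h(b * l * l))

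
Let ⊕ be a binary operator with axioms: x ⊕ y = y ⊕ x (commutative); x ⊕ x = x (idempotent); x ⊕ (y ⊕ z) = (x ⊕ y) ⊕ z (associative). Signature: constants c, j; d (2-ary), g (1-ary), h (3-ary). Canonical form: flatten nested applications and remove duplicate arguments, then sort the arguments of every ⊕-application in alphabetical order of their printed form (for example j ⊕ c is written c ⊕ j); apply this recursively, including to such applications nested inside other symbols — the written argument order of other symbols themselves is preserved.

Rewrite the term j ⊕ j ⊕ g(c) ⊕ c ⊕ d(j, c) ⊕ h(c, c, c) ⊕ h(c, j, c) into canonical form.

Drop duplicates:  drop duplicate j
Sort:  c ⊕ d(j, c) ⊕ g(c) ⊕ h(c, c, c) ⊕ h(c, j, c) ⊕ j

Answer: c ⊕ d(j, c) ⊕ g(c) ⊕ h(c, c, c) ⊕ h(c, j, c) ⊕ j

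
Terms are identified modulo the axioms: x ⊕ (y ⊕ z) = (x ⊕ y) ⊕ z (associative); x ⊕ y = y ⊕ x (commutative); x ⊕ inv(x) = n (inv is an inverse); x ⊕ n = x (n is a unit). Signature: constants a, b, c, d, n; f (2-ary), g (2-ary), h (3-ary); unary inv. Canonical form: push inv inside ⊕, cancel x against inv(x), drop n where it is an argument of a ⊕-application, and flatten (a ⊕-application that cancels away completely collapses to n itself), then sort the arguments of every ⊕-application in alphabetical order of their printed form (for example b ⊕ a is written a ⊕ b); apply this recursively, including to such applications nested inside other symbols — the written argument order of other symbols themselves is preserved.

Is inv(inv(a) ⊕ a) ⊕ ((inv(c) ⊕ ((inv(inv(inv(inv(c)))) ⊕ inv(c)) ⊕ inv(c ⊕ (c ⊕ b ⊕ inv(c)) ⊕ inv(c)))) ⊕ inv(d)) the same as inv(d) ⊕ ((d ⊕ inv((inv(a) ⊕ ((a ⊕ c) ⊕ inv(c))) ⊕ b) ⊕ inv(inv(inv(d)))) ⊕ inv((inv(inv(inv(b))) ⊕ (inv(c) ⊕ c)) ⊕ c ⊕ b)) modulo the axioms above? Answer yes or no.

Answer: yes — both canonical forms are inv(b) ⊕ inv(c) ⊕ inv(d)

Derivation:
Left:  inv(inv(a) ⊕ a) ⊕ ((inv(c) ⊕ ((inv(inv(inv(inv(c)))) ⊕ inv(c)) ⊕ inv(c ⊕ (c ⊕ b ⊕ inv(c)) ⊕ inv(c)))) ⊕ inv(d))
  Push inv inside:  distribute inv over ⊕ and collapse double inv
  Cancel inverse pairs:  a cancels
  Collect:  inv(c) ⊕ inv(b) ⊕ inv(d)
  Sort:  inv(b) ⊕ inv(c) ⊕ inv(d)
Right:  inv(d) ⊕ ((d ⊕ inv((inv(a) ⊕ ((a ⊕ c) ⊕ inv(c))) ⊕ b) ⊕ inv(inv(inv(d)))) ⊕ inv((inv(inv(inv(b))) ⊕ (inv(c) ⊕ c)) ⊕ c ⊕ b))
  Push inv inside:  distribute inv over ⊕ and collapse double inv
  Cancel inverse pairs:  a cancels
  Collect:  inv(d) ⊕ inv(c) ⊕ inv(b)
  Sort:  inv(b) ⊕ inv(c) ⊕ inv(d)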